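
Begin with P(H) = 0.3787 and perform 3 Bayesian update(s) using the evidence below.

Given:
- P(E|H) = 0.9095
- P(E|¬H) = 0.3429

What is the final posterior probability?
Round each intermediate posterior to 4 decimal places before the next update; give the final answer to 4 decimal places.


Sequential Bayesian updating:

Initial prior: P(H) = 0.3787

Update 1:
  P(E) = 0.9095 × 0.3787 + 0.3429 × 0.6213 = 0.34442765 + 0.21304377 = 0.55747142
  P(H|E) = 0.34442765 / 0.55747142 = 0.6178

Update 2:
  P(E) = 0.9095 × 0.6178 + 0.3429 × 0.3822 = 0.56188910 + 0.13105638 = 0.69294548
  P(H|E) = 0.56188910 / 0.69294548 = 0.8109

Update 3:
  P(E) = 0.9095 × 0.8109 + 0.3429 × 0.1891 = 0.73751355 + 0.06484239 = 0.80235594
  P(H|E) = 0.73751355 / 0.80235594 = 0.9192

Final posterior: 0.9192


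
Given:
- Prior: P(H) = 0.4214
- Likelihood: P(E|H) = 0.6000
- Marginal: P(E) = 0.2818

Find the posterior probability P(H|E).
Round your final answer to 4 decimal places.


Using Bayes' theorem:

P(H|E) = P(E|H) × P(H) / P(E)
       = 0.6000 × 0.4214 / 0.2818
       = 0.25284000 / 0.2818
       = 0.8972

The evidence strengthens our belief in H.
Prior: 0.4214 → Posterior: 0.8972


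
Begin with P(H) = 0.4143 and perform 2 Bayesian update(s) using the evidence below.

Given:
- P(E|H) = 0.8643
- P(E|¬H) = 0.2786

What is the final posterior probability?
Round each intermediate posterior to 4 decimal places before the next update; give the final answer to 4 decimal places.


Sequential Bayesian updating:

Initial prior: P(H) = 0.4143

Update 1:
  P(E) = 0.8643 × 0.4143 + 0.2786 × 0.5857 = 0.35807949 + 0.16317602 = 0.52125551
  P(H|E) = 0.35807949 / 0.52125551 = 0.6870

Update 2:
  P(E) = 0.8643 × 0.6870 + 0.2786 × 0.3130 = 0.59377410 + 0.08720180 = 0.68097590
  P(H|E) = 0.59377410 / 0.68097590 = 0.8719

Final posterior: 0.8719


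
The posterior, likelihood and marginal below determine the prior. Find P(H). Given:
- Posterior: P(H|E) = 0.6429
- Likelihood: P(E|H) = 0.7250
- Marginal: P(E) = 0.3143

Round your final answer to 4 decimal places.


From Bayes' theorem: P(H|E) = P(E|H) × P(H) / P(E)

Rearranging for P(H):
P(H) = P(H|E) × P(E) / P(E|H)
     = 0.6429 × 0.3143 / 0.7250
     = 0.20206347 / 0.7250
     = 0.2787


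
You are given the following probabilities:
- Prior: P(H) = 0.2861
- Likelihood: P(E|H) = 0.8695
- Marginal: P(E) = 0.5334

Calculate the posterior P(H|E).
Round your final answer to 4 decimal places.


Using Bayes' theorem:

P(H|E) = P(E|H) × P(H) / P(E)
       = 0.8695 × 0.2861 / 0.5334
       = 0.24876395 / 0.5334
       = 0.4664

The evidence strengthens our belief in H.
Prior: 0.2861 → Posterior: 0.4664


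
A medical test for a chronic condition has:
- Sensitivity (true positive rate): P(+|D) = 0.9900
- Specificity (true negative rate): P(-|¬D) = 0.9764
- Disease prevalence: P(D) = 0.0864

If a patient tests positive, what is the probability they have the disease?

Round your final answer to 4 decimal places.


Let D = has disease, + = positive test

Given:
- P(D) = 0.0864 (prevalence)
- P(+|D) = 0.9900 (sensitivity)
- P(-|¬D) = 0.9764 (specificity)
- P(+|¬D) = 0.0236 (false positive rate = 1 - specificity)

Step 1: Find P(+)
P(+) = P(+|D)P(D) + P(+|¬D)P(¬D)
     = 0.9900 × 0.0864 + 0.0236 × 0.9136
     = 0.08553600 + 0.02156096
     = 0.10709696

Step 2: Apply Bayes' theorem for P(D|+)
P(D|+) = P(+|D)P(D) / P(+)
       = 0.08553600 / 0.10709696
       = 0.7987


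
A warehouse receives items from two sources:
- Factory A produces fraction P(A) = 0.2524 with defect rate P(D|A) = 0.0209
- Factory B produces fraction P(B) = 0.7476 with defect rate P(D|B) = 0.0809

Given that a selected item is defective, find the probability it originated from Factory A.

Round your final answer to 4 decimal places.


Let A = from Factory A, D = defective

Given:
- P(A) = 0.2524, P(B) = 0.7476
- P(D|A) = 0.0209, P(D|B) = 0.0809

Step 1: Find P(D)
P(D) = P(D|A)P(A) + P(D|B)P(B)
     = 0.0209 × 0.2524 + 0.0809 × 0.7476
     = 0.00527516 + 0.06048084
     = 0.06575600

Step 2: Apply Bayes' theorem
P(A|D) = P(D|A)P(A) / P(D)
       = 0.00527516 / 0.06575600
       = 0.0802


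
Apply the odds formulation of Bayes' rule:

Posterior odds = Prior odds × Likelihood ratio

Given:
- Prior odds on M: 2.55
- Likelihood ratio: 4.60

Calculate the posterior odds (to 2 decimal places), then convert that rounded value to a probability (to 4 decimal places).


Step 1: Calculate posterior odds
Posterior odds = Prior odds × LR
               = 2.55 × 4.60
               = 11.73

Step 2: Convert to probability
P(M|E) = Posterior odds / (1 + Posterior odds)
       = 11.73 / (1 + 11.73)
       = 11.73 / 12.73
       = 0.9214

The evidence increased P(M) from 0.7183 to 0.9214.


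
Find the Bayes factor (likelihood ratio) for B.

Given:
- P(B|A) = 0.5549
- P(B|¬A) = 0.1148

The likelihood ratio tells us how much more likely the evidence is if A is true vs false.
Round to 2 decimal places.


Likelihood Ratio (LR) = P(B|A) / P(B|¬A)

LR = 0.5549 / 0.1148
   = 4.83

The evidence is 4.83 times more likely if A is true than if A is false.
Since LR > 1, the evidence supports A over ¬A.


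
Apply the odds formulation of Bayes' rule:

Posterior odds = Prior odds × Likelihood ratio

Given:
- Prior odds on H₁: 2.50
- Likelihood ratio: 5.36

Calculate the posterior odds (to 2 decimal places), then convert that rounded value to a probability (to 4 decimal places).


Step 1: Calculate posterior odds
Posterior odds = Prior odds × LR
               = 2.50 × 5.36
               = 13.40

Step 2: Convert to probability
P(H₁|E) = Posterior odds / (1 + Posterior odds)
       = 13.40 / (1 + 13.40)
       = 13.40 / 14.40
       = 0.9306

The evidence increased P(H₁) from 0.7143 to 0.9306.


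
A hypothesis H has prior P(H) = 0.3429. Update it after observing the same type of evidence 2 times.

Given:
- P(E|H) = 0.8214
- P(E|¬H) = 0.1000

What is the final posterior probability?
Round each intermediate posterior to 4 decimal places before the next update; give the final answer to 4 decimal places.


Sequential Bayesian updating:

Initial prior: P(H) = 0.3429

Update 1:
  P(E) = 0.8214 × 0.3429 + 0.1000 × 0.6571 = 0.28165806 + 0.06571000 = 0.34736806
  P(H|E) = 0.28165806 / 0.34736806 = 0.8108

Update 2:
  P(E) = 0.8214 × 0.8108 + 0.1000 × 0.1892 = 0.66599112 + 0.01892000 = 0.68491112
  P(H|E) = 0.66599112 / 0.68491112 = 0.9724

Final posterior: 0.9724


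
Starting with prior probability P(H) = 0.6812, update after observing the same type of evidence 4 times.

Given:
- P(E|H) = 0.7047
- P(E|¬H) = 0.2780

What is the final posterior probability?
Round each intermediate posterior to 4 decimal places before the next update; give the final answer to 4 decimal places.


Sequential Bayesian updating:

Initial prior: P(H) = 0.6812

Update 1:
  P(E) = 0.7047 × 0.6812 + 0.2780 × 0.3188 = 0.48004164 + 0.08862640 = 0.56866804
  P(H|E) = 0.48004164 / 0.56866804 = 0.8442

Update 2:
  P(E) = 0.7047 × 0.8442 + 0.2780 × 0.1558 = 0.59490774 + 0.04331240 = 0.63822014
  P(H|E) = 0.59490774 / 0.63822014 = 0.9321

Update 3:
  P(E) = 0.7047 × 0.9321 + 0.2780 × 0.0679 = 0.65685087 + 0.01887620 = 0.67572707
  P(H|E) = 0.65685087 / 0.67572707 = 0.9721

Update 4:
  P(E) = 0.7047 × 0.9721 + 0.2780 × 0.0279 = 0.68503887 + 0.00775620 = 0.69279507
  P(H|E) = 0.68503887 / 0.69279507 = 0.9888

Final posterior: 0.9888


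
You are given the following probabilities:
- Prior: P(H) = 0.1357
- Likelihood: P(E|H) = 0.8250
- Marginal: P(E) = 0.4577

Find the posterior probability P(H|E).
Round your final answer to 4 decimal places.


Using Bayes' theorem:

P(H|E) = P(E|H) × P(H) / P(E)
       = 0.8250 × 0.1357 / 0.4577
       = 0.11195250 / 0.4577
       = 0.2446

The evidence strengthens our belief in H.
Prior: 0.1357 → Posterior: 0.2446


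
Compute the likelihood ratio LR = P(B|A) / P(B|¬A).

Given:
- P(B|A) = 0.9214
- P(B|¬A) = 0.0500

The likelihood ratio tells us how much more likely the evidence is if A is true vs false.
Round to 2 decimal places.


Likelihood Ratio (LR) = P(B|A) / P(B|¬A)

LR = 0.9214 / 0.0500
   = 18.43

The evidence is 18.43 times more likely if A is true than if A is false.
LR > 1, so observing B raises the odds in favor of A.


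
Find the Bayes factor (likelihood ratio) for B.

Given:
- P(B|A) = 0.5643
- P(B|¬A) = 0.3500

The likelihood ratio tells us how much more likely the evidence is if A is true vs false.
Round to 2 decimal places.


Likelihood Ratio (LR) = P(B|A) / P(B|¬A)

LR = 0.5643 / 0.3500
   = 1.61

The evidence is 1.61 times more likely if A is true than if A is false.
Since LR > 1, the evidence supports A over ¬A.


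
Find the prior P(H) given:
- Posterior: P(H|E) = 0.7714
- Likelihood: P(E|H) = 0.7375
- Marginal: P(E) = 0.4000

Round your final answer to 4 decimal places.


From Bayes' theorem: P(H|E) = P(E|H) × P(H) / P(E)

Rearranging for P(H):
P(H) = P(H|E) × P(E) / P(E|H)
     = 0.7714 × 0.4000 / 0.7375
     = 0.30856000 / 0.7375
     = 0.4184


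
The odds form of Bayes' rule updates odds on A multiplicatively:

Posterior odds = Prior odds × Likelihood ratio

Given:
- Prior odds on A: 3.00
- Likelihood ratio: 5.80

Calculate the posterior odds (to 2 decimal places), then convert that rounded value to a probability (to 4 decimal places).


Step 1: Calculate posterior odds
Posterior odds = Prior odds × LR
               = 3.00 × 5.80
               = 17.40

Step 2: Convert to probability
P(A|E) = Posterior odds / (1 + Posterior odds)
       = 17.40 / (1 + 17.40)
       = 17.40 / 18.40
       = 0.9457

The evidence increased P(A) from 0.7500 to 0.9457.


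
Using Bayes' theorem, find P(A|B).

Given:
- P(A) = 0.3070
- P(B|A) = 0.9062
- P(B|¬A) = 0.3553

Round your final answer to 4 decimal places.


Bayes' theorem: P(A|B) = P(B|A) × P(A) / P(B)

Step 1: Calculate P(B) using law of total probability
P(B) = P(B|A)P(A) + P(B|¬A)P(¬A)
     = 0.9062 × 0.3070 + 0.3553 × 0.6930
     = 0.27820340 + 0.24622290
     = 0.52442630

Step 2: Apply Bayes' theorem
P(A|B) = P(B|A) × P(A) / P(B)
       = 0.27820340 / 0.52442630
       = 0.5305


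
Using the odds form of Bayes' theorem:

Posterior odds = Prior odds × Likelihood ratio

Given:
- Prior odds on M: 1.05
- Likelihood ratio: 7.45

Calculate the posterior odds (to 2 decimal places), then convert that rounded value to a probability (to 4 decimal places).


Step 1: Calculate posterior odds
Posterior odds = Prior odds × LR
               = 1.05 × 7.45
               = 7.82

Step 2: Convert to probability
P(M|E) = Posterior odds / (1 + Posterior odds)
       = 7.82 / (1 + 7.82)
       = 7.82 / 8.82
       = 0.8866

The evidence increased P(M) from 0.5122 to 0.8866.


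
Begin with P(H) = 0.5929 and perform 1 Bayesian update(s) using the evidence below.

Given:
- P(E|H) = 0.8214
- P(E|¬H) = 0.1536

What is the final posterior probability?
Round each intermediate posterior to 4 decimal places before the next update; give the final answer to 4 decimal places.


Sequential Bayesian updating:

Initial prior: P(H) = 0.5929

Update 1:
  P(E) = 0.8214 × 0.5929 + 0.1536 × 0.4071 = 0.48700806 + 0.06253056 = 0.54953862
  P(H|E) = 0.48700806 / 0.54953862 = 0.8862

Final posterior: 0.8862


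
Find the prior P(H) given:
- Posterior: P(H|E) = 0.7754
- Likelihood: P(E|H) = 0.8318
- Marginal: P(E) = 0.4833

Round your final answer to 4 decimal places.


From Bayes' theorem: P(H|E) = P(E|H) × P(H) / P(E)

Rearranging for P(H):
P(H) = P(H|E) × P(E) / P(E|H)
     = 0.7754 × 0.4833 / 0.8318
     = 0.37475082 / 0.8318
     = 0.4505


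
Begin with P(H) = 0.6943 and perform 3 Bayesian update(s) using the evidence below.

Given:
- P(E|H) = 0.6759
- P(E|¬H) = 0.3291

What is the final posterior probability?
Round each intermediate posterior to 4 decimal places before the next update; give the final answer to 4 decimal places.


Sequential Bayesian updating:

Initial prior: P(H) = 0.6943

Update 1:
  P(E) = 0.6759 × 0.6943 + 0.3291 × 0.3057 = 0.46927737 + 0.10060587 = 0.56988324
  P(H|E) = 0.46927737 / 0.56988324 = 0.8235

Update 2:
  P(E) = 0.6759 × 0.8235 + 0.3291 × 0.1765 = 0.55660365 + 0.05808615 = 0.61468980
  P(H|E) = 0.55660365 / 0.61468980 = 0.9055

Update 3:
  P(E) = 0.6759 × 0.9055 + 0.3291 × 0.0945 = 0.61202745 + 0.03109995 = 0.64312740
  P(H|E) = 0.61202745 / 0.64312740 = 0.9516

Final posterior: 0.9516


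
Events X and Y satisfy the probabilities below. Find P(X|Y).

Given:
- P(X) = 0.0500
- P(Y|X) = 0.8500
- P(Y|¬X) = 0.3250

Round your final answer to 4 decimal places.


Bayes' theorem: P(X|Y) = P(Y|X) × P(X) / P(Y)

Step 1: Calculate P(Y) using law of total probability
P(Y) = P(Y|X)P(X) + P(Y|¬X)P(¬X)
     = 0.8500 × 0.0500 + 0.3250 × 0.9500
     = 0.04250000 + 0.30875000
     = 0.35125000

Step 2: Apply Bayes' theorem
P(X|Y) = P(Y|X) × P(X) / P(Y)
       = 0.04250000 / 0.35125000
       = 0.1210


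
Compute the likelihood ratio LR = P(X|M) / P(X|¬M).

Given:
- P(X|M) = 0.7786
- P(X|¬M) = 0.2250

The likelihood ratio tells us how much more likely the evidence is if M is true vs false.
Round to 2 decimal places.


Likelihood Ratio (LR) = P(X|M) / P(X|¬M)

LR = 0.7786 / 0.2250
   = 3.46

The evidence is 3.46 times more likely if M is true than if M is false.
LR > 1, so observing X raises the odds in favor of M.


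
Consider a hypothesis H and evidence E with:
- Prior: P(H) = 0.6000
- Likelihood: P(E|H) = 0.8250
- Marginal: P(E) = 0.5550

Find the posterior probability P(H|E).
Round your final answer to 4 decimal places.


Using Bayes' theorem:

P(H|E) = P(E|H) × P(H) / P(E)
       = 0.8250 × 0.6000 / 0.5550
       = 0.49500000 / 0.5550
       = 0.8919

The evidence strengthens our belief in H.
Prior: 0.6000 → Posterior: 0.8919


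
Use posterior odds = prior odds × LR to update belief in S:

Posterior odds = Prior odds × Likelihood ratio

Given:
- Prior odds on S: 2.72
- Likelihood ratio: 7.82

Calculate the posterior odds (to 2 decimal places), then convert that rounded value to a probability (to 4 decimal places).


Step 1: Calculate posterior odds
Posterior odds = Prior odds × LR
               = 2.72 × 7.82
               = 21.27

Step 2: Convert to probability
P(S|E) = Posterior odds / (1 + Posterior odds)
       = 21.27 / (1 + 21.27)
       = 21.27 / 22.27
       = 0.9551

The evidence increased P(S) from 0.7312 to 0.9551.


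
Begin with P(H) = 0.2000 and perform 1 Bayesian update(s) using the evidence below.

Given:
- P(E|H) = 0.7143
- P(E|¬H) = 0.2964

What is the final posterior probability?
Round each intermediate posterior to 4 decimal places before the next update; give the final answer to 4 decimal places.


Sequential Bayesian updating:

Initial prior: P(H) = 0.2000

Update 1:
  P(E) = 0.7143 × 0.2000 + 0.2964 × 0.8000 = 0.14286000 + 0.23712000 = 0.37998000
  P(H|E) = 0.14286000 / 0.37998000 = 0.3760

Final posterior: 0.3760


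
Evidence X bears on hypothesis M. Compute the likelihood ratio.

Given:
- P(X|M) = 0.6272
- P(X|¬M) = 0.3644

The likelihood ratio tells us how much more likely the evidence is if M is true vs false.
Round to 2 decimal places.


Likelihood Ratio (LR) = P(X|M) / P(X|¬M)

LR = 0.6272 / 0.3644
   = 1.72

The evidence is 1.72 times more likely if M is true than if M is false.
Because LR exceeds 1, X is evidence for M.


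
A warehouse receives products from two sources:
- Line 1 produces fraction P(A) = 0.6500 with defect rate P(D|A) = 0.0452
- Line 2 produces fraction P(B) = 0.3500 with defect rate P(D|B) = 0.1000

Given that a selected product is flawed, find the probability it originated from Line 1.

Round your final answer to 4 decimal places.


Let A = from Line 1, D = flawed

Given:
- P(A) = 0.6500, P(B) = 0.3500
- P(D|A) = 0.0452, P(D|B) = 0.1000

Step 1: Find P(D)
P(D) = P(D|A)P(A) + P(D|B)P(B)
     = 0.0452 × 0.6500 + 0.1000 × 0.3500
     = 0.02938000 + 0.03500000
     = 0.06438000

Step 2: Apply Bayes' theorem
P(A|D) = P(D|A)P(A) / P(D)
       = 0.02938000 / 0.06438000
       = 0.4564


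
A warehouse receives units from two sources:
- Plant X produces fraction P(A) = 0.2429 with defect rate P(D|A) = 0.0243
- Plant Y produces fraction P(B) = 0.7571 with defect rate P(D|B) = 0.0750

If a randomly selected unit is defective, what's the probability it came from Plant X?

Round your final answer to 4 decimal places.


Let A = from Plant X, D = defective

Given:
- P(A) = 0.2429, P(B) = 0.7571
- P(D|A) = 0.0243, P(D|B) = 0.0750

Step 1: Find P(D)
P(D) = P(D|A)P(A) + P(D|B)P(B)
     = 0.0243 × 0.2429 + 0.0750 × 0.7571
     = 0.00590247 + 0.05678250
     = 0.06268497

Step 2: Apply Bayes' theorem
P(A|D) = P(D|A)P(A) / P(D)
       = 0.00590247 / 0.06268497
       = 0.0942


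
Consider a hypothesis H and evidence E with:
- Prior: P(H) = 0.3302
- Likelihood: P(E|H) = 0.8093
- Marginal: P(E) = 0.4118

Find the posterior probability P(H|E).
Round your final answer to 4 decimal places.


Using Bayes' theorem:

P(H|E) = P(E|H) × P(H) / P(E)
       = 0.8093 × 0.3302 / 0.4118
       = 0.26723086 / 0.4118
       = 0.6489

The evidence strengthens our belief in H.
Prior: 0.3302 → Posterior: 0.6489


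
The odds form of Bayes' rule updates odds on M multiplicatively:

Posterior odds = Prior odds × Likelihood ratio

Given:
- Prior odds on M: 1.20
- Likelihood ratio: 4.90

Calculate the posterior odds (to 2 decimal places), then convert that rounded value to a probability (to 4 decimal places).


Step 1: Calculate posterior odds
Posterior odds = Prior odds × LR
               = 1.20 × 4.90
               = 5.88

Step 2: Convert to probability
P(M|E) = Posterior odds / (1 + Posterior odds)
       = 5.88 / (1 + 5.88)
       = 5.88 / 6.88
       = 0.8547

The evidence increased P(M) from 0.5455 to 0.8547.


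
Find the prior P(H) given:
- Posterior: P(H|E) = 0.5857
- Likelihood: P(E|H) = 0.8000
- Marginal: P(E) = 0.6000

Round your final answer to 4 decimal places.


From Bayes' theorem: P(H|E) = P(E|H) × P(H) / P(E)

Rearranging for P(H):
P(H) = P(H|E) × P(E) / P(E|H)
     = 0.5857 × 0.6000 / 0.8000
     = 0.35142000 / 0.8000
     = 0.4393


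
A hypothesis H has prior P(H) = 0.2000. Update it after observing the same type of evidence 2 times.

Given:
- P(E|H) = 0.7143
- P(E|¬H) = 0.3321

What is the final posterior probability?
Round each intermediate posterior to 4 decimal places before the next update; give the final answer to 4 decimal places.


Sequential Bayesian updating:

Initial prior: P(H) = 0.2000

Update 1:
  P(E) = 0.7143 × 0.2000 + 0.3321 × 0.8000 = 0.14286000 + 0.26568000 = 0.40854000
  P(H|E) = 0.14286000 / 0.40854000 = 0.3497

Update 2:
  P(E) = 0.7143 × 0.3497 + 0.3321 × 0.6503 = 0.24979071 + 0.21596463 = 0.46575534
  P(H|E) = 0.24979071 / 0.46575534 = 0.5363

Final posterior: 0.5363


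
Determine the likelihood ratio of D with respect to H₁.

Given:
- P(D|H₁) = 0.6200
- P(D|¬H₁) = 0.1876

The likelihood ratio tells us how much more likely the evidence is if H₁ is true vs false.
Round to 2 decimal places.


Likelihood Ratio (LR) = P(D|H₁) / P(D|¬H₁)

LR = 0.6200 / 0.1876
   = 3.30

The evidence is 3.30 times more likely if H₁ is true than if H₁ is false.
LR > 1, so observing D raises the odds in favor of H₁.


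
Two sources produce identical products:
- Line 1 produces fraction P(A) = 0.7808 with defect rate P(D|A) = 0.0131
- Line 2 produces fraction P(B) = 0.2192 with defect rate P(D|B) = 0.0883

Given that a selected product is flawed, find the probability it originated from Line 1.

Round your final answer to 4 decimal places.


Let A = from Line 1, D = flawed

Given:
- P(A) = 0.7808, P(B) = 0.2192
- P(D|A) = 0.0131, P(D|B) = 0.0883

Step 1: Find P(D)
P(D) = P(D|A)P(A) + P(D|B)P(B)
     = 0.0131 × 0.7808 + 0.0883 × 0.2192
     = 0.01022848 + 0.01935536
     = 0.02958384

Step 2: Apply Bayes' theorem
P(A|D) = P(D|A)P(A) / P(D)
       = 0.01022848 / 0.02958384
       = 0.3457


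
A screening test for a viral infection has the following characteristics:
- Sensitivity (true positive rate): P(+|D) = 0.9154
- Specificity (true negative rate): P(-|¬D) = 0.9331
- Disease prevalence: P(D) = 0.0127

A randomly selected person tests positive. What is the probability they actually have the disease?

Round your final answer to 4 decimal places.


Let D = has disease, + = positive test

Given:
- P(D) = 0.0127 (prevalence)
- P(+|D) = 0.9154 (sensitivity)
- P(-|¬D) = 0.9331 (specificity)
- P(+|¬D) = 0.0669 (false positive rate = 1 - specificity)

Step 1: Find P(+)
P(+) = P(+|D)P(D) + P(+|¬D)P(¬D)
     = 0.9154 × 0.0127 + 0.0669 × 0.9873
     = 0.01162558 + 0.06605037
     = 0.07767595

Step 2: Apply Bayes' theorem for P(D|+)
P(D|+) = P(+|D)P(D) / P(+)
       = 0.01162558 / 0.07767595
       = 0.1497


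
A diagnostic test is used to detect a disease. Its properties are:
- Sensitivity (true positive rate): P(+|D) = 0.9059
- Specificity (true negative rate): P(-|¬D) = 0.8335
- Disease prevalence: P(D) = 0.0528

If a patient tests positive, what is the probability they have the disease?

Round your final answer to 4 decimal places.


Let D = has disease, + = positive test

Given:
- P(D) = 0.0528 (prevalence)
- P(+|D) = 0.9059 (sensitivity)
- P(-|¬D) = 0.8335 (specificity)
- P(+|¬D) = 0.1665 (false positive rate = 1 - specificity)

Step 1: Find P(+)
P(+) = P(+|D)P(D) + P(+|¬D)P(¬D)
     = 0.9059 × 0.0528 + 0.1665 × 0.9472
     = 0.04783152 + 0.15770880
     = 0.20554032

Step 2: Apply Bayes' theorem for P(D|+)
P(D|+) = P(+|D)P(D) / P(+)
       = 0.04783152 / 0.20554032
       = 0.2327


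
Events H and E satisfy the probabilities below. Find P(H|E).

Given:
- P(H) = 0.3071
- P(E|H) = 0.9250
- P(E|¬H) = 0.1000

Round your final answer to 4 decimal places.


Bayes' theorem: P(H|E) = P(E|H) × P(H) / P(E)

Step 1: Calculate P(E) using law of total probability
P(E) = P(E|H)P(H) + P(E|¬H)P(¬H)
     = 0.9250 × 0.3071 + 0.1000 × 0.6929
     = 0.28406750 + 0.06929000
     = 0.35335750

Step 2: Apply Bayes' theorem
P(H|E) = P(E|H) × P(H) / P(E)
       = 0.28406750 / 0.35335750
       = 0.8039


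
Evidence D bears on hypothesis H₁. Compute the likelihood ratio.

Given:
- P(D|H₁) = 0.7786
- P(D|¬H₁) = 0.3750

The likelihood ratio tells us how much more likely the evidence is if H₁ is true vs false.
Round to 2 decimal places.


Likelihood Ratio (LR) = P(D|H₁) / P(D|¬H₁)

LR = 0.7786 / 0.3750
   = 2.08

The evidence is 2.08 times more likely if H₁ is true than if H₁ is false.
Because LR exceeds 1, D is evidence for H₁.


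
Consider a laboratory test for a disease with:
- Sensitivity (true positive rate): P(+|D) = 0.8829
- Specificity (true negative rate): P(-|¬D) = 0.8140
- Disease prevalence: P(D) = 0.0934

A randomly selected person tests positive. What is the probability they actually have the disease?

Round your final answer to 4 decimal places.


Let D = has disease, + = positive test

Given:
- P(D) = 0.0934 (prevalence)
- P(+|D) = 0.8829 (sensitivity)
- P(-|¬D) = 0.8140 (specificity)
- P(+|¬D) = 0.1860 (false positive rate = 1 - specificity)

Step 1: Find P(+)
P(+) = P(+|D)P(D) + P(+|¬D)P(¬D)
     = 0.8829 × 0.0934 + 0.1860 × 0.9066
     = 0.08246286 + 0.16862760
     = 0.25109046

Step 2: Apply Bayes' theorem for P(D|+)
P(D|+) = P(+|D)P(D) / P(+)
       = 0.08246286 / 0.25109046
       = 0.3284


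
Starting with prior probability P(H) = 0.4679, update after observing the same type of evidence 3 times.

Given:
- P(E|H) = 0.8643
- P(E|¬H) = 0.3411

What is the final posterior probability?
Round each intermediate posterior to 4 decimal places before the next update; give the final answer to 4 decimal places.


Sequential Bayesian updating:

Initial prior: P(H) = 0.4679

Update 1:
  P(E) = 0.8643 × 0.4679 + 0.3411 × 0.5321 = 0.40440597 + 0.18149931 = 0.58590528
  P(H|E) = 0.40440597 / 0.58590528 = 0.6902

Update 2:
  P(E) = 0.8643 × 0.6902 + 0.3411 × 0.3098 = 0.59653986 + 0.10567278 = 0.70221264
  P(H|E) = 0.59653986 / 0.70221264 = 0.8495

Update 3:
  P(E) = 0.8643 × 0.8495 + 0.3411 × 0.1505 = 0.73422285 + 0.05133555 = 0.78555840
  P(H|E) = 0.73422285 / 0.78555840 = 0.9347

Final posterior: 0.9347


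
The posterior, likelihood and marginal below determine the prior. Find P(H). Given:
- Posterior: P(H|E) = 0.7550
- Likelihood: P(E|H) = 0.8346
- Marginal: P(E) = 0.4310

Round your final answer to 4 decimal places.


From Bayes' theorem: P(H|E) = P(E|H) × P(H) / P(E)

Rearranging for P(H):
P(H) = P(H|E) × P(E) / P(E|H)
     = 0.7550 × 0.4310 / 0.8346
     = 0.32540500 / 0.8346
     = 0.3899


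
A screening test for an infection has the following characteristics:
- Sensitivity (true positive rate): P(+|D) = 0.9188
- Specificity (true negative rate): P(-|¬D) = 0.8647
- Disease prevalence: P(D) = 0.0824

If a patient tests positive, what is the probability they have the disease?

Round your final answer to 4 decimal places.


Let D = has disease, + = positive test

Given:
- P(D) = 0.0824 (prevalence)
- P(+|D) = 0.9188 (sensitivity)
- P(-|¬D) = 0.8647 (specificity)
- P(+|¬D) = 0.1353 (false positive rate = 1 - specificity)

Step 1: Find P(+)
P(+) = P(+|D)P(D) + P(+|¬D)P(¬D)
     = 0.9188 × 0.0824 + 0.1353 × 0.9176
     = 0.07570912 + 0.12415128
     = 0.19986040

Step 2: Apply Bayes' theorem for P(D|+)
P(D|+) = P(+|D)P(D) / P(+)
       = 0.07570912 / 0.19986040
       = 0.3788


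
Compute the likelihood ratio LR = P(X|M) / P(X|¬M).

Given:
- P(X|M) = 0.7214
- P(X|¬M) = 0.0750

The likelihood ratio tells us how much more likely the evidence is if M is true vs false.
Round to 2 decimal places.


Likelihood Ratio (LR) = P(X|M) / P(X|¬M)

LR = 0.7214 / 0.0750
   = 9.62

The evidence is 9.62 times more likely if M is true than if M is false.
Since LR > 1, the evidence supports M over ¬M.


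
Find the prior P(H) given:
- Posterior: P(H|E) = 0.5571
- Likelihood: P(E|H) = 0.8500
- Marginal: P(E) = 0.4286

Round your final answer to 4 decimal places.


From Bayes' theorem: P(H|E) = P(E|H) × P(H) / P(E)

Rearranging for P(H):
P(H) = P(H|E) × P(E) / P(E|H)
     = 0.5571 × 0.4286 / 0.8500
     = 0.23877306 / 0.8500
     = 0.2809


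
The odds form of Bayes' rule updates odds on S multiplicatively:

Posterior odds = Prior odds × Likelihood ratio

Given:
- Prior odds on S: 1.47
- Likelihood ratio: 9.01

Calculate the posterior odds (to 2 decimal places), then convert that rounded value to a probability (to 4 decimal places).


Step 1: Calculate posterior odds
Posterior odds = Prior odds × LR
               = 1.47 × 9.01
               = 13.24

Step 2: Convert to probability
P(S|E) = Posterior odds / (1 + Posterior odds)
       = 13.24 / (1 + 13.24)
       = 13.24 / 14.24
       = 0.9298

The evidence increased P(S) from 0.5951 to 0.9298.


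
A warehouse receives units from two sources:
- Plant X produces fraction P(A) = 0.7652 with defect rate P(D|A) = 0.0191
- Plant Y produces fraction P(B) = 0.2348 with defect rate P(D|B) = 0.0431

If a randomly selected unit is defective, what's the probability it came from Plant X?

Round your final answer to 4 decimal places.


Let A = from Plant X, D = defective

Given:
- P(A) = 0.7652, P(B) = 0.2348
- P(D|A) = 0.0191, P(D|B) = 0.0431

Step 1: Find P(D)
P(D) = P(D|A)P(A) + P(D|B)P(B)
     = 0.0191 × 0.7652 + 0.0431 × 0.2348
     = 0.01461532 + 0.01011988
     = 0.02473520

Step 2: Apply Bayes' theorem
P(A|D) = P(D|A)P(A) / P(D)
       = 0.01461532 / 0.02473520
       = 0.5909


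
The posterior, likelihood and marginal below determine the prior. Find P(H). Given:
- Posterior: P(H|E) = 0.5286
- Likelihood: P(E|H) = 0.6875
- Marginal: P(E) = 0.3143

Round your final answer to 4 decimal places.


From Bayes' theorem: P(H|E) = P(E|H) × P(H) / P(E)

Rearranging for P(H):
P(H) = P(H|E) × P(E) / P(E|H)
     = 0.5286 × 0.3143 / 0.6875
     = 0.16613898 / 0.6875
     = 0.2417


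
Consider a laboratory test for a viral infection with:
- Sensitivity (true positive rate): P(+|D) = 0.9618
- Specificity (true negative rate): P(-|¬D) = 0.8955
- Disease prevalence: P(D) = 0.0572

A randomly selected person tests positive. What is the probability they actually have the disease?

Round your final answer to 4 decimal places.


Let D = has disease, + = positive test

Given:
- P(D) = 0.0572 (prevalence)
- P(+|D) = 0.9618 (sensitivity)
- P(-|¬D) = 0.8955 (specificity)
- P(+|¬D) = 0.1045 (false positive rate = 1 - specificity)

Step 1: Find P(+)
P(+) = P(+|D)P(D) + P(+|¬D)P(¬D)
     = 0.9618 × 0.0572 + 0.1045 × 0.9428
     = 0.05501496 + 0.09852260
     = 0.15353756

Step 2: Apply Bayes' theorem for P(D|+)
P(D|+) = P(+|D)P(D) / P(+)
       = 0.05501496 / 0.15353756
       = 0.3583


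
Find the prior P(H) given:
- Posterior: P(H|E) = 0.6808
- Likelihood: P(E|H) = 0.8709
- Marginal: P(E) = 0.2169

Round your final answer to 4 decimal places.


From Bayes' theorem: P(H|E) = P(E|H) × P(H) / P(E)

Rearranging for P(H):
P(H) = P(H|E) × P(E) / P(E|H)
     = 0.6808 × 0.2169 / 0.8709
     = 0.14766552 / 0.8709
     = 0.1696


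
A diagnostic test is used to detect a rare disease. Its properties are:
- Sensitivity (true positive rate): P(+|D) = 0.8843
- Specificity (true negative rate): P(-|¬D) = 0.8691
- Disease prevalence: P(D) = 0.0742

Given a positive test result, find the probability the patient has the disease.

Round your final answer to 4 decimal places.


Let D = has disease, + = positive test

Given:
- P(D) = 0.0742 (prevalence)
- P(+|D) = 0.8843 (sensitivity)
- P(-|¬D) = 0.8691 (specificity)
- P(+|¬D) = 0.1309 (false positive rate = 1 - specificity)

Step 1: Find P(+)
P(+) = P(+|D)P(D) + P(+|¬D)P(¬D)
     = 0.8843 × 0.0742 + 0.1309 × 0.9258
     = 0.06561506 + 0.12118722
     = 0.18680228

Step 2: Apply Bayes' theorem for P(D|+)
P(D|+) = P(+|D)P(D) / P(+)
       = 0.06561506 / 0.18680228
       = 0.3513


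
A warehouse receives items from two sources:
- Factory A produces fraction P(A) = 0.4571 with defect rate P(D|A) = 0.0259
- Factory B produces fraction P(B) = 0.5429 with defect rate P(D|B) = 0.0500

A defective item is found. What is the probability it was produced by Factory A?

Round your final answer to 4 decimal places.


Let A = from Factory A, D = defective

Given:
- P(A) = 0.4571, P(B) = 0.5429
- P(D|A) = 0.0259, P(D|B) = 0.0500

Step 1: Find P(D)
P(D) = P(D|A)P(A) + P(D|B)P(B)
     = 0.0259 × 0.4571 + 0.0500 × 0.5429
     = 0.01183889 + 0.02714500
     = 0.03898389

Step 2: Apply Bayes' theorem
P(A|D) = P(D|A)P(A) / P(D)
       = 0.01183889 / 0.03898389
       = 0.3037


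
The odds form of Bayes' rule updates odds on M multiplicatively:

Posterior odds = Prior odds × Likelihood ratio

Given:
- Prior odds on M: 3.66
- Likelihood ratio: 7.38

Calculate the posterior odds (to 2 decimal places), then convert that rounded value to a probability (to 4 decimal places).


Step 1: Calculate posterior odds
Posterior odds = Prior odds × LR
               = 3.66 × 7.38
               = 27.01

Step 2: Convert to probability
P(M|E) = Posterior odds / (1 + Posterior odds)
       = 27.01 / (1 + 27.01)
       = 27.01 / 28.01
       = 0.9643

The evidence increased P(M) from 0.7854 to 0.9643.


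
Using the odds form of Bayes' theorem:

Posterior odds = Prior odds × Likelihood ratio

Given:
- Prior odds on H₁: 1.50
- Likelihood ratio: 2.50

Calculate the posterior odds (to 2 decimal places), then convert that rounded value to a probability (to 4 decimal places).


Step 1: Calculate posterior odds
Posterior odds = Prior odds × LR
               = 1.50 × 2.50
               = 3.75

Step 2: Convert to probability
P(H₁|E) = Posterior odds / (1 + Posterior odds)
       = 3.75 / (1 + 3.75)
       = 3.75 / 4.75
       = 0.7895

The evidence increased P(H₁) from 0.6000 to 0.7895.


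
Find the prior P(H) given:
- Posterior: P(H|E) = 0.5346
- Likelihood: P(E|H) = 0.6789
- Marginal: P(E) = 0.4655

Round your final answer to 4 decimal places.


From Bayes' theorem: P(H|E) = P(E|H) × P(H) / P(E)

Rearranging for P(H):
P(H) = P(H|E) × P(E) / P(E|H)
     = 0.5346 × 0.4655 / 0.6789
     = 0.24885630 / 0.6789
     = 0.3666


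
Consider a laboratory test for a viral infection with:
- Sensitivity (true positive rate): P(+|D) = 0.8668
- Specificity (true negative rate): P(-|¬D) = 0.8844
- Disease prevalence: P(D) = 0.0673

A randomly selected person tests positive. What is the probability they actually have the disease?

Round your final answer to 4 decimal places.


Let D = has disease, + = positive test

Given:
- P(D) = 0.0673 (prevalence)
- P(+|D) = 0.8668 (sensitivity)
- P(-|¬D) = 0.8844 (specificity)
- P(+|¬D) = 0.1156 (false positive rate = 1 - specificity)

Step 1: Find P(+)
P(+) = P(+|D)P(D) + P(+|¬D)P(¬D)
     = 0.8668 × 0.0673 + 0.1156 × 0.9327
     = 0.05833564 + 0.10782012
     = 0.16615576

Step 2: Apply Bayes' theorem for P(D|+)
P(D|+) = P(+|D)P(D) / P(+)
       = 0.05833564 / 0.16615576
       = 0.3511


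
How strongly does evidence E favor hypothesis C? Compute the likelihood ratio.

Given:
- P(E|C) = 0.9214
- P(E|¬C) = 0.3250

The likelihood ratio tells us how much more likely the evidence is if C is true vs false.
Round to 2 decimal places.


Likelihood Ratio (LR) = P(E|C) / P(E|¬C)

LR = 0.9214 / 0.3250
   = 2.84

The evidence is 2.84 times more likely if C is true than if C is false.
LR > 1, so observing E raises the odds in favor of C.


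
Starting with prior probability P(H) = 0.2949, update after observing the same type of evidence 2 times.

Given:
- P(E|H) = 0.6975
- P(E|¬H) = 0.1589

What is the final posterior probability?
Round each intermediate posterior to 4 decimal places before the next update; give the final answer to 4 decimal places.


Sequential Bayesian updating:

Initial prior: P(H) = 0.2949

Update 1:
  P(E) = 0.6975 × 0.2949 + 0.1589 × 0.7051 = 0.20569275 + 0.11204039 = 0.31773314
  P(H|E) = 0.20569275 / 0.31773314 = 0.6474

Update 2:
  P(E) = 0.6975 × 0.6474 + 0.1589 × 0.3526 = 0.45156150 + 0.05602814 = 0.50758964
  P(H|E) = 0.45156150 / 0.50758964 = 0.8896

Final posterior: 0.8896


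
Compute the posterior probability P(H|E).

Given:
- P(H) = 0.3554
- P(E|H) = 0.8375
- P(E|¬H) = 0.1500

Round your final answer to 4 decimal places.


Bayes' theorem: P(H|E) = P(E|H) × P(H) / P(E)

Step 1: Calculate P(E) using law of total probability
P(E) = P(E|H)P(H) + P(E|¬H)P(¬H)
     = 0.8375 × 0.3554 + 0.1500 × 0.6446
     = 0.29764750 + 0.09669000
     = 0.39433750

Step 2: Apply Bayes' theorem
P(H|E) = P(E|H) × P(H) / P(E)
       = 0.29764750 / 0.39433750
       = 0.7548


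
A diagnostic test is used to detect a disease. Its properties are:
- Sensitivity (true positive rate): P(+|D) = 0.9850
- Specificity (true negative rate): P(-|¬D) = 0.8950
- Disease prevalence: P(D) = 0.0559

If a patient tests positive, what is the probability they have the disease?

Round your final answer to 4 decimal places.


Let D = has disease, + = positive test

Given:
- P(D) = 0.0559 (prevalence)
- P(+|D) = 0.9850 (sensitivity)
- P(-|¬D) = 0.8950 (specificity)
- P(+|¬D) = 0.1050 (false positive rate = 1 - specificity)

Step 1: Find P(+)
P(+) = P(+|D)P(D) + P(+|¬D)P(¬D)
     = 0.9850 × 0.0559 + 0.1050 × 0.9441
     = 0.05506150 + 0.09913050
     = 0.15419200

Step 2: Apply Bayes' theorem for P(D|+)
P(D|+) = P(+|D)P(D) / P(+)
       = 0.05506150 / 0.15419200
       = 0.3571


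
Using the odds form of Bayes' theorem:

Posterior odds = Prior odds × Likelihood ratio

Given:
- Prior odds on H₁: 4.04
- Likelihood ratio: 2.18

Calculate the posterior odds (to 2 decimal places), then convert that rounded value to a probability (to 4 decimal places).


Step 1: Calculate posterior odds
Posterior odds = Prior odds × LR
               = 4.04 × 2.18
               = 8.81

Step 2: Convert to probability
P(H₁|E) = Posterior odds / (1 + Posterior odds)
       = 8.81 / (1 + 8.81)
       = 8.81 / 9.81
       = 0.8981

The evidence increased P(H₁) from 0.8016 to 0.8981.


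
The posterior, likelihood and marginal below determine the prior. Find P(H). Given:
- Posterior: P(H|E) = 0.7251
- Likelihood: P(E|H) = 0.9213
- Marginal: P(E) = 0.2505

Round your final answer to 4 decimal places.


From Bayes' theorem: P(H|E) = P(E|H) × P(H) / P(E)

Rearranging for P(H):
P(H) = P(H|E) × P(E) / P(E|H)
     = 0.7251 × 0.2505 / 0.9213
     = 0.18163755 / 0.9213
     = 0.1972


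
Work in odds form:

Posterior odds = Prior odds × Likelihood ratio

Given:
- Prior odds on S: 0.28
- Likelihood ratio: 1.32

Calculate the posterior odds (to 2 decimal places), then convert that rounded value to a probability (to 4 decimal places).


Step 1: Calculate posterior odds
Posterior odds = Prior odds × LR
               = 0.28 × 1.32
               = 0.37

Step 2: Convert to probability
P(S|E) = Posterior odds / (1 + Posterior odds)
       = 0.37 / (1 + 0.37)
       = 0.37 / 1.37
       = 0.2701

The evidence increased P(S) from 0.2188 to 0.2701.


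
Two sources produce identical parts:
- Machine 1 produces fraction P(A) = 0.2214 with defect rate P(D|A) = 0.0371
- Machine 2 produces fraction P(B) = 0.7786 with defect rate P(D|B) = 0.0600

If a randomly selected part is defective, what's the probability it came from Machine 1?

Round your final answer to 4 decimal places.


Let A = from Machine 1, D = defective

Given:
- P(A) = 0.2214, P(B) = 0.7786
- P(D|A) = 0.0371, P(D|B) = 0.0600

Step 1: Find P(D)
P(D) = P(D|A)P(A) + P(D|B)P(B)
     = 0.0371 × 0.2214 + 0.0600 × 0.7786
     = 0.00821394 + 0.04671600
     = 0.05492994

Step 2: Apply Bayes' theorem
P(A|D) = P(D|A)P(A) / P(D)
       = 0.00821394 / 0.05492994
       = 0.1495


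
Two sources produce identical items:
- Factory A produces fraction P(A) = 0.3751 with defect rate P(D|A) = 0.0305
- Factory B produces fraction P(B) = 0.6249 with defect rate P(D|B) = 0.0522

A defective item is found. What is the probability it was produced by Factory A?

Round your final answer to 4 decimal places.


Let A = from Factory A, D = defective

Given:
- P(A) = 0.3751, P(B) = 0.6249
- P(D|A) = 0.0305, P(D|B) = 0.0522

Step 1: Find P(D)
P(D) = P(D|A)P(A) + P(D|B)P(B)
     = 0.0305 × 0.3751 + 0.0522 × 0.6249
     = 0.01144055 + 0.03261978
     = 0.04406033

Step 2: Apply Bayes' theorem
P(A|D) = P(D|A)P(A) / P(D)
       = 0.01144055 / 0.04406033
       = 0.2597


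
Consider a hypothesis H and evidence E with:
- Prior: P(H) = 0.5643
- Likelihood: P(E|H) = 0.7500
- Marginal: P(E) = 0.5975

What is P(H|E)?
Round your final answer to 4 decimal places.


Using Bayes' theorem:

P(H|E) = P(E|H) × P(H) / P(E)
       = 0.7500 × 0.5643 / 0.5975
       = 0.42322500 / 0.5975
       = 0.7083

The evidence strengthens our belief in H.
Prior: 0.5643 → Posterior: 0.7083


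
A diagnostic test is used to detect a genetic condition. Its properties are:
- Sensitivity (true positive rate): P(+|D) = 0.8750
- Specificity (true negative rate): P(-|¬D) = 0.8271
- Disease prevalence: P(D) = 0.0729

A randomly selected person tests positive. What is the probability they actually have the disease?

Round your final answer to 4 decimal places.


Let D = has disease, + = positive test

Given:
- P(D) = 0.0729 (prevalence)
- P(+|D) = 0.8750 (sensitivity)
- P(-|¬D) = 0.8271 (specificity)
- P(+|¬D) = 0.1729 (false positive rate = 1 - specificity)

Step 1: Find P(+)
P(+) = P(+|D)P(D) + P(+|¬D)P(¬D)
     = 0.8750 × 0.0729 + 0.1729 × 0.9271
     = 0.06378750 + 0.16029559
     = 0.22408309

Step 2: Apply Bayes' theorem for P(D|+)
P(D|+) = P(+|D)P(D) / P(+)
       = 0.06378750 / 0.22408309
       = 0.2847


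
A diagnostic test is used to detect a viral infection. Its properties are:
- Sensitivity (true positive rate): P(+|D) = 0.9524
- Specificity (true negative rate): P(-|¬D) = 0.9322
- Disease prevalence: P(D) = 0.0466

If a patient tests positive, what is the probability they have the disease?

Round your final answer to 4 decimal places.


Let D = has disease, + = positive test

Given:
- P(D) = 0.0466 (prevalence)
- P(+|D) = 0.9524 (sensitivity)
- P(-|¬D) = 0.9322 (specificity)
- P(+|¬D) = 0.0678 (false positive rate = 1 - specificity)

Step 1: Find P(+)
P(+) = P(+|D)P(D) + P(+|¬D)P(¬D)
     = 0.9524 × 0.0466 + 0.0678 × 0.9534
     = 0.04438184 + 0.06464052
     = 0.10902236

Step 2: Apply Bayes' theorem for P(D|+)
P(D|+) = P(+|D)P(D) / P(+)
       = 0.04438184 / 0.10902236
       = 0.4071
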